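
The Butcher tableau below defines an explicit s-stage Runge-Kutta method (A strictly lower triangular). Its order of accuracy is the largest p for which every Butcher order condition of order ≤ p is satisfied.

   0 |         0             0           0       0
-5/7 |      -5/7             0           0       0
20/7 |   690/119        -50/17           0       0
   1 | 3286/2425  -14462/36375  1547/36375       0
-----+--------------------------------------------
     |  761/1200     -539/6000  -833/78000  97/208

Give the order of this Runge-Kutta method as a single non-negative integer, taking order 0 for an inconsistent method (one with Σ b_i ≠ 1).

b = (761/1200, -539/6000, -833/78000, 97/208)
c = (0, -5/7, 20/7, 1)
Ac = (0, 0, 250/119, 118/291)
Σ b_i: 761/1200·1 + (-539/6000)·1 + (-833/78000)·1 + 97/208·1 = 1 ✓
b·c: (-539/6000)·(-5/7) + (-833/78000)·20/7 + 97/208·1 = 1/2 ✓
b·c²: (-539/6000)·25/49 + (-833/78000)·400/49 + 97/208·1 = 1/3 ✓
b·Ac: (-833/78000)·250/119 + 97/208·118/291 = 1/6 ✓
b·c³: (-539/6000)·(-125/343) + (-833/78000)·8000/343 + 97/208·1 = 1/4 ✓
b·(c∘Ac): (-833/78000)·5000/833 + 97/208·118/291 = 1/8 ✓
b·Ac²: (-833/78000)·(-1250/833) + 97/208·14/97 = 1/12 ✓
b·A²c: 97/208·26/291 = 1/24 ✓; 4 stages ⇒ order 4.

4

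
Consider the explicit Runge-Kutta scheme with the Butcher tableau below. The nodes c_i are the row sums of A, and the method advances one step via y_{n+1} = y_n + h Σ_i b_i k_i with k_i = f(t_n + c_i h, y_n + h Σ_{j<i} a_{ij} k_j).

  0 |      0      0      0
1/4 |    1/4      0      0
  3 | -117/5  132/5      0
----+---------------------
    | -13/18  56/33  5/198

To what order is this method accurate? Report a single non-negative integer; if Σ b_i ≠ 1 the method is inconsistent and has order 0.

b = (-13/18, 56/33, 5/198)
c = (0, 1/4, 3)
Ac = (0, 0, 33/5)
Σ b_i: (-13/18)·1 + 56/33·1 + 5/198·1 = 1 ✓
b·c: 56/33·1/4 + 5/198·3 = 1/2 ✓
b·c²: 56/33·1/16 + 5/198·9 = 1/3 ✓
b·Ac: 5/198·33/5 = 1/6 ✓; 3 stages ⇒ order 3.

3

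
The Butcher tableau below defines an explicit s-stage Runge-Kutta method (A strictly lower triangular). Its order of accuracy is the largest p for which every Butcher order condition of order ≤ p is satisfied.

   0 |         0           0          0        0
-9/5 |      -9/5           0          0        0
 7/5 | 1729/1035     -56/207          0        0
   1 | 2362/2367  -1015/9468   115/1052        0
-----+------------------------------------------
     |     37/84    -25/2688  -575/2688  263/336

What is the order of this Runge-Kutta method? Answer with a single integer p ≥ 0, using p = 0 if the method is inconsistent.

4

b = (37/84, -25/2688, -575/2688, 263/336)
c = (0, -9/5, 7/5, 1)
Ac = (0, 0, 56/115, 91/263)
Σ b_i: 37/84·1 + (-25/2688)·1 + (-575/2688)·1 + 263/336·1 = 1 ✓
b·c: (-25/2688)·(-9/5) + (-575/2688)·7/5 + 263/336·1 = 1/2 ✓
b·c²: (-25/2688)·81/25 + (-575/2688)·49/25 + 263/336·1 = 1/3 ✓
b·Ac: (-575/2688)·56/115 + 263/336·91/263 = 1/6 ✓
b·c³: (-25/2688)·(-729/125) + (-575/2688)·343/125 + 263/336·1 = 1/4 ✓
b·(c∘Ac): (-575/2688)·392/575 + 263/336·91/263 = 1/8 ✓
b·Ac²: (-575/2688)·(-504/575) + 263/336·(-35/263) = 1/12 ✓
b·A²c: 263/336·14/263 = 1/24 ✓; 4 stages ⇒ order 4.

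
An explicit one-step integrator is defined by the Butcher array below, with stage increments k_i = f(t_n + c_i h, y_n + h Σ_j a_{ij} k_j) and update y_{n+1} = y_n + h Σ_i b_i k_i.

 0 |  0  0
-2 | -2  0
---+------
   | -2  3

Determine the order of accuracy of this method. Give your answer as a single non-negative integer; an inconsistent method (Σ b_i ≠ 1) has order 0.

b = (-2, 3)
c = (0, -2)
Σ b_i: (-2)·1 + 3·1 = 1 ✓
b·c: 3·(-2) = -6 ≠ 1/2 ⇒ order 1.

1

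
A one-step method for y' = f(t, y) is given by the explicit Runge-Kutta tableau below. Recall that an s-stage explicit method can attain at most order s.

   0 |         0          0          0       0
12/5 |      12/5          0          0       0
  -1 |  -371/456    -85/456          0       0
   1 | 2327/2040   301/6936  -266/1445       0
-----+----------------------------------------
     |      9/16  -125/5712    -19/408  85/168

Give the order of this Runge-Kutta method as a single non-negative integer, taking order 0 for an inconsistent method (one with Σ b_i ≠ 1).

4

b = (9/16, -125/5712, -19/408, 85/168)
c = (0, 12/5, -1, 1)
Ac = (0, 0, -17/38, 49/170)
Σ b_i: 9/16·1 + (-125/5712)·1 + (-19/408)·1 + 85/168·1 = 1 ✓
b·c: (-125/5712)·12/5 + (-19/408)·(-1) + 85/168·1 = 1/2 ✓
b·c²: (-125/5712)·144/25 + (-19/408)·1 + 85/168·1 = 1/3 ✓
b·Ac: (-19/408)·(-17/38) + 85/168·49/170 = 1/6 ✓
b·c³: (-125/5712)·1728/125 + (-19/408)·(-1) + 85/168·1 = 1/4 ✓
b·(c∘Ac): (-19/408)·17/38 + 85/168·49/170 = 1/8 ✓
b·Ac²: (-19/408)·(-102/95) + 85/168·28/425 = 1/12 ✓
b·A²c: 85/168·7/85 = 1/24 ✓; 4 stages ⇒ order 4.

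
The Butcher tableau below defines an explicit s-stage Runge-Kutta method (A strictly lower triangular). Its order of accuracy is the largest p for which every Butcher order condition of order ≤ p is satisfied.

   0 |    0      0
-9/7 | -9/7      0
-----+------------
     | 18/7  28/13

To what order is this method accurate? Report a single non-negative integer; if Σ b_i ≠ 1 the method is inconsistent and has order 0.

0

b = (18/7, 28/13)
c = (0, -9/7)
Σ b_i: 18/7·1 + 28/13·1 = 430/91 ≠ 1 ⇒ order 0.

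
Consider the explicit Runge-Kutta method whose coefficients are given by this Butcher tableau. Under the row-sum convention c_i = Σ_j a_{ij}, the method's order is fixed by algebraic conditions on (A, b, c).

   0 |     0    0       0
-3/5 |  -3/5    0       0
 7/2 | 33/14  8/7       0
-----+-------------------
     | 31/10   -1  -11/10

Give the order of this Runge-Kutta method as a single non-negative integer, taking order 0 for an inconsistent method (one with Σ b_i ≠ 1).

1

b = (31/10, -1, -11/10)
c = (0, -3/5, 7/2)
Ac = (0, 0, -24/35)
Σ b_i: 31/10·1 + (-1)·1 + (-11/10)·1 = 1 ✓
b·c: (-1)·(-3/5) + (-11/10)·7/2 = -13/4 ≠ 1/2 ⇒ order 1.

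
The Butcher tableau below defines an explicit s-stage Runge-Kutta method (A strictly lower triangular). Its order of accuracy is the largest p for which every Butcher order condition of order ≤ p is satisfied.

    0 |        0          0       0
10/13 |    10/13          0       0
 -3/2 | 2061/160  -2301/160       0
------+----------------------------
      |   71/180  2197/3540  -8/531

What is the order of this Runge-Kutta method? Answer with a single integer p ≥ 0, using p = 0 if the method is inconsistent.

3

b = (71/180, 2197/3540, -8/531)
c = (0, 10/13, -3/2)
Ac = (0, 0, -177/16)
Σ b_i: 71/180·1 + 2197/3540·1 + (-8/531)·1 = 1 ✓
b·c: 2197/3540·10/13 + (-8/531)·(-3/2) = 1/2 ✓
b·c²: 2197/3540·100/169 + (-8/531)·9/4 = 1/3 ✓
b·Ac: (-8/531)·(-177/16) = 1/6 ✓; 3 stages ⇒ order 3.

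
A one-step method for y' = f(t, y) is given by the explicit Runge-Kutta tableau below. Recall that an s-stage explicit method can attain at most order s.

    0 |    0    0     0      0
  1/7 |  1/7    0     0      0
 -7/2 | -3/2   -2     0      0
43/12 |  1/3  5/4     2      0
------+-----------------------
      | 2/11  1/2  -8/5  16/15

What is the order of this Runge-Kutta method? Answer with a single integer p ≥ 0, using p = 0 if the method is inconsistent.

0

b = (2/11, 1/2, -8/5, 16/15)
c = (0, 1/7, -7/2, 43/12)
Ac = (0, 0, -2/7, -191/28)
Σ b_i: 2/11·1 + 1/2·1 + (-8/5)·1 + 16/15·1 = 49/330 ≠ 1 ⇒ order 0.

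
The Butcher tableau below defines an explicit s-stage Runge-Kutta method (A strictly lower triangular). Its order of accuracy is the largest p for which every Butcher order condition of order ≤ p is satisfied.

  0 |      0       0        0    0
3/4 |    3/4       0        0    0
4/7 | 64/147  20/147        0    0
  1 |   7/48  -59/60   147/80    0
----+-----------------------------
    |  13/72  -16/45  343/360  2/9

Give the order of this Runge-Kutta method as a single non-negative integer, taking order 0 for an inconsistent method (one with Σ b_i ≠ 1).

b = (13/72, -16/45, 343/360, 2/9)
c = (0, 3/4, 4/7, 1)
Ac = (0, 0, 5/49, 5/16)
Σ b_i: 13/72·1 + (-16/45)·1 + 343/360·1 + 2/9·1 = 1 ✓
b·c: (-16/45)·3/4 + 343/360·4/7 + 2/9·1 = 1/2 ✓
b·c²: (-16/45)·9/16 + 343/360·16/49 + 2/9·1 = 1/3 ✓
b·Ac: 343/360·5/49 + 2/9·5/16 = 1/6 ✓
b·c³: (-16/45)·27/64 + 343/360·64/343 + 2/9·1 = 1/4 ✓
b·(c∘Ac): 343/360·20/343 + 2/9·5/16 = 1/8 ✓
b·Ac²: 343/360·15/196 + 2/9·3/64 = 1/12 ✓
b·A²c: 2/9·3/16 = 1/24 ✓; 4 stages ⇒ order 4.

4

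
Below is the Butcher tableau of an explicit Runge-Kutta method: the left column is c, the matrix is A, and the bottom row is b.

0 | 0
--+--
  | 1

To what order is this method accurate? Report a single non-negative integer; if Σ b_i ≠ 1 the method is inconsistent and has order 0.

b = (1)
c = (0)
Σ b_i: 1·1 = 1 ✓; 1 stage ⇒ order 1.

1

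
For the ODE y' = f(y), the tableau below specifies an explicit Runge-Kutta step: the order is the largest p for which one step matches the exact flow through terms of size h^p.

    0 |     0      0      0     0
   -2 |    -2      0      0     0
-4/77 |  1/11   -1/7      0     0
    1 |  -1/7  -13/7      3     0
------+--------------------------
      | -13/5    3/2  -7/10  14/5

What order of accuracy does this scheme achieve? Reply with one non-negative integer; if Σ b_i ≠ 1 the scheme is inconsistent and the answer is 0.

1

b = (-13/5, 3/2, -7/10, 14/5)
c = (0, -2, -4/77, 1)
Ac = (0, 0, 2/7, 274/77)
Σ b_i: (-13/5)·1 + 3/2·1 + (-7/10)·1 + 14/5·1 = 1 ✓
b·c: 3/2·(-2) + (-7/10)·(-4/77) + 14/5·1 = -9/55 ≠ 1/2 ⇒ order 1.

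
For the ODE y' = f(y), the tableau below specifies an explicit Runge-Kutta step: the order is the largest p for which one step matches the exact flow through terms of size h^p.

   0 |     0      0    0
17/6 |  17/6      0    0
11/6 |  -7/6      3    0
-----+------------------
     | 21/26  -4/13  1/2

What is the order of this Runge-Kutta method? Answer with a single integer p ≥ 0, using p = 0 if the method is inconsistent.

1

b = (21/26, -4/13, 1/2)
c = (0, 17/6, 11/6)
Ac = (0, 0, 17/2)
Σ b_i: 21/26·1 + (-4/13)·1 + 1/2·1 = 1 ✓
b·c: (-4/13)·17/6 + 1/2·11/6 = 7/156 ≠ 1/2 ⇒ order 1.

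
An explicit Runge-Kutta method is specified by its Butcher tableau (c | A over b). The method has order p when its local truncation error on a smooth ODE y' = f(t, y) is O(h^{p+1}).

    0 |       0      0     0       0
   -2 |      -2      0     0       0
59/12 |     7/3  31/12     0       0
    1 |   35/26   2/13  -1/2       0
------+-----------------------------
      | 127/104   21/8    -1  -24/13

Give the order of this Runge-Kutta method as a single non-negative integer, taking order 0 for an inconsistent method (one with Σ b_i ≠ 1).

1

b = (127/104, 21/8, -1, -24/13)
c = (0, -2, 59/12, 1)
Ac = (0, 0, -31/6, -863/312)
Σ b_i: 127/104·1 + 21/8·1 + (-1)·1 + (-24/13)·1 = 1 ✓
b·c: 21/8·(-2) + (-1)·59/12 + (-24/13)·1 = -937/78 ≠ 1/2 ⇒ order 1.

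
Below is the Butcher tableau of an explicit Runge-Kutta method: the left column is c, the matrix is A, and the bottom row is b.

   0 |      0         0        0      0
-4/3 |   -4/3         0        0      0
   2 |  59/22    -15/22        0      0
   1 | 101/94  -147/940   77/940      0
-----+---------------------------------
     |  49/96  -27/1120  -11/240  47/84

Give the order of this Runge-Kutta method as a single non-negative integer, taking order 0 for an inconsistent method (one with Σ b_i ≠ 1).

4

b = (49/96, -27/1120, -11/240, 47/84)
c = (0, -4/3, 2, 1)
Ac = (0, 0, 10/11, 35/94)
Σ b_i: 49/96·1 + (-27/1120)·1 + (-11/240)·1 + 47/84·1 = 1 ✓
b·c: (-27/1120)·(-4/3) + (-11/240)·2 + 47/84·1 = 1/2 ✓
b·c²: (-27/1120)·16/9 + (-11/240)·4 + 47/84·1 = 1/3 ✓
b·Ac: (-11/240)·10/11 + 47/84·35/94 = 1/6 ✓
b·c³: (-27/1120)·(-64/27) + (-11/240)·8 + 47/84·1 = 1/4 ✓
b·(c∘Ac): (-11/240)·20/11 + 47/84·35/94 = 1/8 ✓
b·Ac²: (-11/240)·(-40/33) + 47/84·7/141 = 1/12 ✓
b·A²c: 47/84·7/94 = 1/24 ✓; 4 stages ⇒ order 4.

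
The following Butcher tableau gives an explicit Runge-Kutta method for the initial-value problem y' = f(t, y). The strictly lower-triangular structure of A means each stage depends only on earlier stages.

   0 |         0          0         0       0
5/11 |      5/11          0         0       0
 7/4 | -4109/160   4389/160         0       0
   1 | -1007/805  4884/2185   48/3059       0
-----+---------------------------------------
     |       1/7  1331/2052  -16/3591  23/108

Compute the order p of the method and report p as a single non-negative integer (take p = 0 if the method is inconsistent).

4

b = (1/7, 1331/2052, -16/3591, 23/108)
c = (0, 5/11, 7/4, 1)
Ac = (0, 0, 399/32, 24/23)
Σ b_i: 1/7·1 + 1331/2052·1 + (-16/3591)·1 + 23/108·1 = 1 ✓
b·c: 1331/2052·5/11 + (-16/3591)·7/4 + 23/108·1 = 1/2 ✓
b·c²: 1331/2052·25/121 + (-16/3591)·49/16 + 23/108·1 = 1/3 ✓
b·Ac: (-16/3591)·399/32 + 23/108·24/23 = 1/6 ✓
b·c³: 1331/2052·125/1331 + (-16/3591)·343/64 + 23/108·1 = 1/4 ✓
b·(c∘Ac): (-16/3591)·2793/128 + 23/108·24/23 = 1/8 ✓
b·Ac²: (-16/3591)·1995/352 + 23/108·129/253 = 1/12 ✓
b·A²c: 23/108·9/46 = 1/24 ✓; 4 stages ⇒ order 4.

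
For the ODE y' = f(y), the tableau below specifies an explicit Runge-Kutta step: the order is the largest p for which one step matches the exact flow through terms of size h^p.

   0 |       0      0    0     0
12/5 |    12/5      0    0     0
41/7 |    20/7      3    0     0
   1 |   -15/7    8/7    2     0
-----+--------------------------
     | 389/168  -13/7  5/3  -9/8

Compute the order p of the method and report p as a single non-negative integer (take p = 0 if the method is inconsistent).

b = (389/168, -13/7, 5/3, -9/8)
c = (0, 12/5, 41/7, 1)
Ac = (0, 0, 36/5, 506/35)
Σ b_i: 389/168·1 + (-13/7)·1 + 5/3·1 + (-9/8)·1 = 1 ✓
b·c: (-13/7)·12/5 + 5/3·41/7 + (-9/8)·1 = 3511/840 ≠ 1/2 ⇒ order 1.

1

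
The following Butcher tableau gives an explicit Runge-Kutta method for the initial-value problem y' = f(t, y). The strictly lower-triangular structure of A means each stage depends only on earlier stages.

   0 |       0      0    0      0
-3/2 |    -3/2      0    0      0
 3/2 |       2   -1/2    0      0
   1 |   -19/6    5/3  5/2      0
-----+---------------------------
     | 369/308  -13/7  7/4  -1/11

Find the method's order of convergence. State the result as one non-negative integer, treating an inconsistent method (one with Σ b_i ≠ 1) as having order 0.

1

b = (369/308, -13/7, 7/4, -1/11)
c = (0, -3/2, 3/2, 1)
Ac = (0, 0, 3/4, 5/4)
Σ b_i: 369/308·1 + (-13/7)·1 + 7/4·1 + (-1/11)·1 = 1 ✓
b·c: (-13/7)·(-3/2) + 7/4·3/2 + (-1/11)·1 = 3277/616 ≠ 1/2 ⇒ order 1.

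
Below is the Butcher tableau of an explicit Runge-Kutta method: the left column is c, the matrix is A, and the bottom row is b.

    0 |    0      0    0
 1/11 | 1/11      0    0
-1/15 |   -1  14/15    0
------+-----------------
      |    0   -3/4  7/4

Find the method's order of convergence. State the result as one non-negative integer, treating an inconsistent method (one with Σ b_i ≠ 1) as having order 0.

b = (0, -3/4, 7/4)
c = (0, 1/11, -1/15)
Ac = (0, 0, 14/165)
Σ b_i: (-3/4)·1 + 7/4·1 = 1 ✓
b·c: (-3/4)·1/11 + 7/4·(-1/15) = -61/330 ≠ 1/2 ⇒ order 1.

1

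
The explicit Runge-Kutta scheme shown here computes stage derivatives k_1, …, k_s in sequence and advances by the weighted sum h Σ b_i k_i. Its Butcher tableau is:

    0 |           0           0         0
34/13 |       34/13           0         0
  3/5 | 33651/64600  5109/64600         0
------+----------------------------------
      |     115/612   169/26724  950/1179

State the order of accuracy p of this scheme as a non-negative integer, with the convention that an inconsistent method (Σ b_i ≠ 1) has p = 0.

b = (115/612, 169/26724, 950/1179)
c = (0, 34/13, 3/5)
Ac = (0, 0, 393/1900)
Σ b_i: 115/612·1 + 169/26724·1 + 950/1179·1 = 1 ✓
b·c: 169/26724·34/13 + 950/1179·3/5 = 1/2 ✓
b·c²: 169/26724·1156/169 + 950/1179·9/25 = 1/3 ✓
b·Ac: 950/1179·393/1900 = 1/6 ✓; 3 stages ⇒ order 3.

3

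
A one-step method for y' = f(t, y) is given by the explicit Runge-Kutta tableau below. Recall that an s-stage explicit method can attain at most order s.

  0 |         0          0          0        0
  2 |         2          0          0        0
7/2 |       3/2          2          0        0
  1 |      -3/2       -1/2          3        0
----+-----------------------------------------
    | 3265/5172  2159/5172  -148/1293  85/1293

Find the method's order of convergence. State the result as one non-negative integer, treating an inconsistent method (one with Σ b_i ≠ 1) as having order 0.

b = (3265/5172, 2159/5172, -148/1293, 85/1293)
c = (0, 2, 7/2, 1)
Ac = (0, 0, 4, 19/2)
Σ b_i: 3265/5172·1 + 2159/5172·1 + (-148/1293)·1 + 85/1293·1 = 1 ✓
b·c: 2159/5172·2 + (-148/1293)·7/2 + 85/1293·1 = 1/2 ✓
b·c²: 2159/5172·4 + (-148/1293)·49/4 + 85/1293·1 = 1/3 ✓
b·Ac: (-148/1293)·4 + 85/1293·19/2 = 1/6 ✓
b·c³: 2159/5172·8 + (-148/1293)·343/8 + 85/1293·1 = -1295/862 ≠ 1/4 ⇒ order 3.
b·(c∘Ac): (-148/1293)·14 + 85/1293·19/2 = -843/862 ≠ 1/8
b·Ac²: (-148/1293)·8 + 85/1293·139/4 = 7079/5172 ≠ 1/12
b·A²c: 85/1293·12 = 340/431 ≠ 1/24

3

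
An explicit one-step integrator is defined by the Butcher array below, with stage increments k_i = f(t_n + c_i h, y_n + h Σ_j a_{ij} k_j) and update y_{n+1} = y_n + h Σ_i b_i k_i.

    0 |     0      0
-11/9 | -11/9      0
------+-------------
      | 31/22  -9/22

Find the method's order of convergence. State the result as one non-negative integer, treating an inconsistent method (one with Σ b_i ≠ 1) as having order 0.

b = (31/22, -9/22)
c = (0, -11/9)
Σ b_i: 31/22·1 + (-9/22)·1 = 1 ✓
b·c: (-9/22)·(-11/9) = 1/2 ✓; 2 stages ⇒ order 2.

2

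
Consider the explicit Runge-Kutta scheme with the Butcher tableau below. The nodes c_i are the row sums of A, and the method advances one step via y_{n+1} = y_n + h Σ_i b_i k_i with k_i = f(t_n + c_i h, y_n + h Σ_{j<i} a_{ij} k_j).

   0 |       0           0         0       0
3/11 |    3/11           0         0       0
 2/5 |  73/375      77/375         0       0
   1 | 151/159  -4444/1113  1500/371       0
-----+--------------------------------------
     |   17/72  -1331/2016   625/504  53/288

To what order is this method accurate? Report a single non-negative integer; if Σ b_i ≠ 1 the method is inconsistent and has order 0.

4

b = (17/72, -1331/2016, 625/504, 53/288)
c = (0, 3/11, 2/5, 1)
Ac = (0, 0, 7/125, 28/53)
Σ b_i: 17/72·1 + (-1331/2016)·1 + 625/504·1 + 53/288·1 = 1 ✓
b·c: (-1331/2016)·3/11 + 625/504·2/5 + 53/288·1 = 1/2 ✓
b·c²: (-1331/2016)·9/121 + 625/504·4/25 + 53/288·1 = 1/3 ✓
b·Ac: 625/504·7/125 + 53/288·28/53 = 1/6 ✓
b·c³: (-1331/2016)·27/1331 + 625/504·8/125 + 53/288·1 = 1/4 ✓
b·(c∘Ac): 625/504·14/625 + 53/288·28/53 = 1/8 ✓
b·Ac²: 625/504·21/1375 + 53/288·204/583 = 1/12 ✓
b·A²c: 53/288·12/53 = 1/24 ✓; 4 stages ⇒ order 4.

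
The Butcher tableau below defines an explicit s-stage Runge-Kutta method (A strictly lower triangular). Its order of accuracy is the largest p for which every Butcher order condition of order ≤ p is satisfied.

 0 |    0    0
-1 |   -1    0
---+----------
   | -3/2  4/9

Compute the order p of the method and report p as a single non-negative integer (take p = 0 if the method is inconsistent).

0

b = (-3/2, 4/9)
c = (0, -1)
Σ b_i: (-3/2)·1 + 4/9·1 = -19/18 ≠ 1 ⇒ order 0.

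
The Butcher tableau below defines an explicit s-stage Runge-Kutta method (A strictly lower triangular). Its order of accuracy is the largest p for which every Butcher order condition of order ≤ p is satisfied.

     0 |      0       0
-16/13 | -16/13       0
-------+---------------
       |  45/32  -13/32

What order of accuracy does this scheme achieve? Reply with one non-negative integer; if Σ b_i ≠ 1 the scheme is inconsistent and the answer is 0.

2

b = (45/32, -13/32)
c = (0, -16/13)
Σ b_i: 45/32·1 + (-13/32)·1 = 1 ✓
b·c: (-13/32)·(-16/13) = 1/2 ✓; 2 stages ⇒ order 2.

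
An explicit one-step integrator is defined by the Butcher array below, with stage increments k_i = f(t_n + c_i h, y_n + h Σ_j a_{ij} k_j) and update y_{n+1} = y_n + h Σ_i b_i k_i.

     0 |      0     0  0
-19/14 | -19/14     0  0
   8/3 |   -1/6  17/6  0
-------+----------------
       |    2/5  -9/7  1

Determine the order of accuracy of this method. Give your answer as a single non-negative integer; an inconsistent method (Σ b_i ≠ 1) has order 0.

0

b = (2/5, -9/7, 1)
c = (0, -19/14, 8/3)
Ac = (0, 0, -323/84)
Σ b_i: 2/5·1 + (-9/7)·1 + 1·1 = 4/35 ≠ 1 ⇒ order 0.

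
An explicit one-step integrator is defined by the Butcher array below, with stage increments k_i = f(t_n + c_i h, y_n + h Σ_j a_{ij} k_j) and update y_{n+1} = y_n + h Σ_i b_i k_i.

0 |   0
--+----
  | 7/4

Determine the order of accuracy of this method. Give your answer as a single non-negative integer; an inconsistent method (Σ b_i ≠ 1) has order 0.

b = (7/4)
c = (0)
Σ b_i: 7/4·1 = 7/4 ≠ 1 ⇒ order 0.

0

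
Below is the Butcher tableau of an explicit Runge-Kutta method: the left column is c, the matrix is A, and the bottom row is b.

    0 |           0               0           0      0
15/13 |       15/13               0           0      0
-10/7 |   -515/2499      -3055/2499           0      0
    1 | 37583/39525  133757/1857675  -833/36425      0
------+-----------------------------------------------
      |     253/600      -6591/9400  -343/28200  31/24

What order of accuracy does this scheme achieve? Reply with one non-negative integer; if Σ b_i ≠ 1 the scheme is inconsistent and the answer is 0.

b = (253/600, -6591/9400, -343/28200, 31/24)
c = (0, 15/13, -10/7, 1)
Ac = (0, 0, -1175/833, 61/527)
Σ b_i: 253/600·1 + (-6591/9400)·1 + (-343/28200)·1 + 31/24·1 = 1 ✓
b·c: (-6591/9400)·15/13 + (-343/28200)·(-10/7) + 31/24·1 = 1/2 ✓
b·c²: (-6591/9400)·225/169 + (-343/28200)·100/49 + 31/24·1 = 1/3 ✓
b·Ac: (-343/28200)·(-1175/833) + 31/24·61/527 = 1/6 ✓
b·c³: (-6591/9400)·3375/2197 + (-343/28200)·(-1000/343) + 31/24·1 = 1/4 ✓
b·(c∘Ac): (-343/28200)·11750/5831 + 31/24·61/527 = 1/8 ✓
b·Ac²: (-343/28200)·(-17625/10829) + 31/24·337/6851 = 1/12 ✓
b·A²c: 31/24·1/31 = 1/24 ✓; 4 stages ⇒ order 4.

4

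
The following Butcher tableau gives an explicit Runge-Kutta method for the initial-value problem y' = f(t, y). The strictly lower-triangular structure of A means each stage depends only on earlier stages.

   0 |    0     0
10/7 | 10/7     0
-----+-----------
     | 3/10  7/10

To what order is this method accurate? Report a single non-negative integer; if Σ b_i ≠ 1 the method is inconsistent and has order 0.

1

b = (3/10, 7/10)
c = (0, 10/7)
Σ b_i: 3/10·1 + 7/10·1 = 1 ✓
b·c: 7/10·10/7 = 1 ≠ 1/2 ⇒ order 1.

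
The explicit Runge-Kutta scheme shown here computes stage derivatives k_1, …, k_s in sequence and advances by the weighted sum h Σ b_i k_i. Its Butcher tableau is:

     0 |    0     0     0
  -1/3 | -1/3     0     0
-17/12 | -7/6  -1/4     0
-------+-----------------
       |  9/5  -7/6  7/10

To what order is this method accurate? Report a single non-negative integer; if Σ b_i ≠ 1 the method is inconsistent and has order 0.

0

b = (9/5, -7/6, 7/10)
c = (0, -1/3, -17/12)
Ac = (0, 0, 1/12)
Σ b_i: 9/5·1 + (-7/6)·1 + 7/10·1 = 4/3 ≠ 1 ⇒ order 0.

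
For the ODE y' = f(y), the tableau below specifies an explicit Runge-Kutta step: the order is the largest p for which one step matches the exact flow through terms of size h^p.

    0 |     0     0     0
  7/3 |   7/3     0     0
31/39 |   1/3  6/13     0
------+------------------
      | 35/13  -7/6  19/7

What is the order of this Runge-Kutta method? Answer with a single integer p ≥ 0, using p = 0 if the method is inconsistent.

b = (35/13, -7/6, 19/7)
c = (0, 7/3, 31/39)
Ac = (0, 0, 14/13)
Σ b_i: 35/13·1 + (-7/6)·1 + 19/7·1 = 2315/546 ≠ 1 ⇒ order 0.

0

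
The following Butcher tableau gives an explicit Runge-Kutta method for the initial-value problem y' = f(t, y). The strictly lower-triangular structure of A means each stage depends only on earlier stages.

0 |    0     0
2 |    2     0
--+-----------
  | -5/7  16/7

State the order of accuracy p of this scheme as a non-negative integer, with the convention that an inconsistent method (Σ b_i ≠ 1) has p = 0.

0

b = (-5/7, 16/7)
c = (0, 2)
Σ b_i: (-5/7)·1 + 16/7·1 = 11/7 ≠ 1 ⇒ order 0.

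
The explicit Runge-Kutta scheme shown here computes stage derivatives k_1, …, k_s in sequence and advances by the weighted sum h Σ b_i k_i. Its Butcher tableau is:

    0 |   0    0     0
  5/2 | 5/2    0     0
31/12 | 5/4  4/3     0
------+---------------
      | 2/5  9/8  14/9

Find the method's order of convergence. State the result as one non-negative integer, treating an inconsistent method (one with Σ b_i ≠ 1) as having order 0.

b = (2/5, 9/8, 14/9)
c = (0, 5/2, 31/12)
Ac = (0, 0, 10/3)
Σ b_i: 2/5·1 + 9/8·1 + 14/9·1 = 1109/360 ≠ 1 ⇒ order 0.

0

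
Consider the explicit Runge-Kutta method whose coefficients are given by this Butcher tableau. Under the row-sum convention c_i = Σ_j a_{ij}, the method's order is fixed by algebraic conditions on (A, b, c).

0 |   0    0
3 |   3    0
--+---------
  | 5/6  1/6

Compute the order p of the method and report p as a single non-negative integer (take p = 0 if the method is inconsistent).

2

b = (5/6, 1/6)
c = (0, 3)
Σ b_i: 5/6·1 + 1/6·1 = 1 ✓
b·c: 1/6·3 = 1/2 ✓; 2 stages ⇒ order 2.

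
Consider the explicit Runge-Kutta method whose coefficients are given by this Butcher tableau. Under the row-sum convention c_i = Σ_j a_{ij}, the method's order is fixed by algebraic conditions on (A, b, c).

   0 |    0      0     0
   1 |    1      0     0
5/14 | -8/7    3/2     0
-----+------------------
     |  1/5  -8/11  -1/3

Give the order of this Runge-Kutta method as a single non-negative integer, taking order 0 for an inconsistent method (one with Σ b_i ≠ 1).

b = (1/5, -8/11, -1/3)
c = (0, 1, 5/14)
Ac = (0, 0, 3/2)
Σ b_i: 1/5·1 + (-8/11)·1 + (-1/3)·1 = -142/165 ≠ 1 ⇒ order 0.

0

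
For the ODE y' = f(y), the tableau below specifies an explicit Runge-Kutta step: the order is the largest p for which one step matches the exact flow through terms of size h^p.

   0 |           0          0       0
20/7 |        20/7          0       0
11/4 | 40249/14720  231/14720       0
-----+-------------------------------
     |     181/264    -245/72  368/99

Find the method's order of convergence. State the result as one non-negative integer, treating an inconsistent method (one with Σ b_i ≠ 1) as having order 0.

b = (181/264, -245/72, 368/99)
c = (0, 20/7, 11/4)
Ac = (0, 0, 33/736)
Σ b_i: 181/264·1 + (-245/72)·1 + 368/99·1 = 1 ✓
b·c: (-245/72)·20/7 + 368/99·11/4 = 1/2 ✓
b·c²: (-245/72)·400/49 + 368/99·121/16 = 1/3 ✓
b·Ac: 368/99·33/736 = 1/6 ✓; 3 stages ⇒ order 3.

3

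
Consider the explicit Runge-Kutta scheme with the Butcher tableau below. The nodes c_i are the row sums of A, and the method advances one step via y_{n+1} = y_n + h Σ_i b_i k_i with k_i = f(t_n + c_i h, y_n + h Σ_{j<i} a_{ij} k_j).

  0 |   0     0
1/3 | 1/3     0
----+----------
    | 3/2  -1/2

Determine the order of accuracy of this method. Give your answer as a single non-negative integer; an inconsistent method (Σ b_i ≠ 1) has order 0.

b = (3/2, -1/2)
c = (0, 1/3)
Σ b_i: 3/2·1 + (-1/2)·1 = 1 ✓
b·c: (-1/2)·1/3 = -1/6 ≠ 1/2 ⇒ order 1.

1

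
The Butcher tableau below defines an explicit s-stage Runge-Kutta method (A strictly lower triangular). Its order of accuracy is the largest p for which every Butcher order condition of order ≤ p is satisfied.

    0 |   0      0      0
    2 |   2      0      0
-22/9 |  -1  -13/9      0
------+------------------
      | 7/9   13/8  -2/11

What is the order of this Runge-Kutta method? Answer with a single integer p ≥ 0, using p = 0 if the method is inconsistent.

b = (7/9, 13/8, -2/11)
c = (0, 2, -22/9)
Ac = (0, 0, -26/9)
Σ b_i: 7/9·1 + 13/8·1 + (-2/11)·1 = 1759/792 ≠ 1 ⇒ order 0.

0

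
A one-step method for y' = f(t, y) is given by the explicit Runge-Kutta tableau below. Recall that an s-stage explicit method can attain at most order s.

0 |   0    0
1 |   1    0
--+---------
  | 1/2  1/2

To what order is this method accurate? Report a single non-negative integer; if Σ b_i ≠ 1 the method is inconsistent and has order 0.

2

b = (1/2, 1/2)
c = (0, 1)
Σ b_i: 1/2·1 + 1/2·1 = 1 ✓
b·c: 1/2·1 = 1/2 ✓; 2 stages ⇒ order 2.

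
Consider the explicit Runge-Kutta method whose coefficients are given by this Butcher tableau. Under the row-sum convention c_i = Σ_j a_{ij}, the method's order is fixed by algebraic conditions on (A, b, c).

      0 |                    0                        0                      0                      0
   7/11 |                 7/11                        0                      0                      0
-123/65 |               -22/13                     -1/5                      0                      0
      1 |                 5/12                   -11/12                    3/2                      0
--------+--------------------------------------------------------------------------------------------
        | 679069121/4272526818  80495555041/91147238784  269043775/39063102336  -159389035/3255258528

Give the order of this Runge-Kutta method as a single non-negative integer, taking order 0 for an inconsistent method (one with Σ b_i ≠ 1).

3

b = (679069121/4272526818, 80495555041/91147238784, 269043775/39063102336, -159389035/3255258528)
c = (0, 7/11, -123/65, 1)
Ac = (0, 0, -7/55, -2669/780)
Σ b_i: 679069121/4272526818·1 + 80495555041/91147238784·1 + 269043775/39063102336·1 + (-159389035/3255258528)·1 = 1 ✓
b·c: 80495555041/91147238784·7/11 + 269043775/39063102336·(-123/65) + (-159389035/3255258528)·1 = 1/2 ✓
b·c²: 80495555041/91147238784·49/121 + 269043775/39063102336·15129/4225 + (-159389035/3255258528)·1 = 1/3 ✓
b·Ac: 269043775/39063102336·(-7/55) + (-159389035/3255258528)·(-2669/780) = 1/6 ✓
b·c³: 80495555041/91147238784·343/1331 + 269043775/39063102336·(-1860867/274625) + (-159389035/3255258528)·1 = 9597526748/72734682735 ≠ 1/4 ⇒ order 3.
b·(c∘Ac): 269043775/39063102336·861/3575 + (-159389035/3255258528)·(-2669/780) = 1652388817/9765775584 ≠ 1/8
b·Ac²: 269043775/39063102336·(-49/605) + (-159389035/3255258528)·2788517/557700 = -23796567251/96979576980 ≠ 1/12
b·A²c: (-159389035/3255258528)·(-21/110) = 223144649/23871895872 ≠ 1/24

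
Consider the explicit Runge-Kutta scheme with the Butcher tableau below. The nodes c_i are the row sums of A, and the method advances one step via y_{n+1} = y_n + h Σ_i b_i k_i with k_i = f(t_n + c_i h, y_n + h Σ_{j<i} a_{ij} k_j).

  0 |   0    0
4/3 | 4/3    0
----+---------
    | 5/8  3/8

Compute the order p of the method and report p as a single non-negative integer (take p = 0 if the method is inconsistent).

2

b = (5/8, 3/8)
c = (0, 4/3)
Σ b_i: 5/8·1 + 3/8·1 = 1 ✓
b·c: 3/8·4/3 = 1/2 ✓; 2 stages ⇒ order 2.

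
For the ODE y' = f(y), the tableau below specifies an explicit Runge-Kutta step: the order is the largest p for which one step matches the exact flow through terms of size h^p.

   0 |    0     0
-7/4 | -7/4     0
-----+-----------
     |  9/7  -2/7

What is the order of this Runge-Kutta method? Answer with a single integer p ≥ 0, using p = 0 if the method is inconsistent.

b = (9/7, -2/7)
c = (0, -7/4)
Σ b_i: 9/7·1 + (-2/7)·1 = 1 ✓
b·c: (-2/7)·(-7/4) = 1/2 ✓; 2 stages ⇒ order 2.

2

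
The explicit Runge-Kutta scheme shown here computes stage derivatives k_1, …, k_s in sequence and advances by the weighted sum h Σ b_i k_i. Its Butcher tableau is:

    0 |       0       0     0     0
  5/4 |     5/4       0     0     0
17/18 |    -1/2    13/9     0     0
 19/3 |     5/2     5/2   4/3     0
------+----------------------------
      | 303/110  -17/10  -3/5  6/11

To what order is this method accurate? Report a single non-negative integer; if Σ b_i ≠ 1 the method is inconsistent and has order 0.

1

b = (303/110, -17/10, -3/5, 6/11)
c = (0, 5/4, 17/18, 19/3)
Ac = (0, 0, 65/36, 947/216)
Σ b_i: 303/110·1 + (-17/10)·1 + (-3/5)·1 + 6/11·1 = 1 ✓
b·c: (-17/10)·5/4 + (-3/5)·17/18 + 6/11·19/3 = 1007/1320 ≠ 1/2 ⇒ order 1.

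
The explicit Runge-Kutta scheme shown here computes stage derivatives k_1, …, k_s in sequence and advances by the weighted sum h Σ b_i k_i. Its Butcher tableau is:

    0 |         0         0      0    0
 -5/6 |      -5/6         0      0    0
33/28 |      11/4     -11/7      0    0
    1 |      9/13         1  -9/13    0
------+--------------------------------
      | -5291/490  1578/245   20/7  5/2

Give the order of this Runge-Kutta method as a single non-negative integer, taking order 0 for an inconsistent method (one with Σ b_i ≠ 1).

2

b = (-5291/490, 1578/245, 20/7, 5/2)
c = (0, -5/6, 33/28, 1)
Ac = (0, 0, 55/42, -1801/1092)
Σ b_i: (-5291/490)·1 + 1578/245·1 + 20/7·1 + 5/2·1 = 1 ✓
b·c: 1578/245·(-5/6) + 20/7·33/28 + 5/2·1 = 1/2 ✓
b·c²: 1578/245·25/36 + 20/7·1089/784 + 5/2·1 = 45035/4116 ≠ 1/3 ⇒ order 2.
b·Ac: 20/7·55/42 + 5/2·(-1801/1092) = -1945/5096 ≠ 1/6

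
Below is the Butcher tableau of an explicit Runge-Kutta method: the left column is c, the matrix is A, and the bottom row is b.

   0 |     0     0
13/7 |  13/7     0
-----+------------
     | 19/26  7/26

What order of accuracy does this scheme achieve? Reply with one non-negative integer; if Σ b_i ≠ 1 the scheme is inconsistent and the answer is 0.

b = (19/26, 7/26)
c = (0, 13/7)
Σ b_i: 19/26·1 + 7/26·1 = 1 ✓
b·c: 7/26·13/7 = 1/2 ✓; 2 stages ⇒ order 2.

2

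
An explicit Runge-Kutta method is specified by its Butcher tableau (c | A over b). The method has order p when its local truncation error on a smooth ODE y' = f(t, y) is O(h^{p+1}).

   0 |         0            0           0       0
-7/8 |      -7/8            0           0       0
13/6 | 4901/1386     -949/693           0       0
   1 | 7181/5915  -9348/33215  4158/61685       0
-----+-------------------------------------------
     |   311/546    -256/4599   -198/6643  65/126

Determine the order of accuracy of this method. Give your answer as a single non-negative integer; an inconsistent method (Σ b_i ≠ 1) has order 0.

4

b = (311/546, -256/4599, -198/6643, 65/126)
c = (0, -7/8, 13/6, 1)
Ac = (0, 0, 949/792, 51/130)
Σ b_i: 311/546·1 + (-256/4599)·1 + (-198/6643)·1 + 65/126·1 = 1 ✓
b·c: (-256/4599)·(-7/8) + (-198/6643)·13/6 + 65/126·1 = 1/2 ✓
b·c²: (-256/4599)·49/64 + (-198/6643)·169/36 + 65/126·1 = 1/3 ✓
b·Ac: (-198/6643)·949/792 + 65/126·51/130 = 1/6 ✓
b·c³: (-256/4599)·(-343/512) + (-198/6643)·2197/216 + 65/126·1 = 1/4 ✓
b·(c∘Ac): (-198/6643)·12337/4752 + 65/126·51/130 = 1/8 ✓
b·Ac²: (-198/6643)·(-6643/6336) + 65/126·21/208 = 1/12 ✓
b·A²c: 65/126·21/260 = 1/24 ✓; 4 stages ⇒ order 4.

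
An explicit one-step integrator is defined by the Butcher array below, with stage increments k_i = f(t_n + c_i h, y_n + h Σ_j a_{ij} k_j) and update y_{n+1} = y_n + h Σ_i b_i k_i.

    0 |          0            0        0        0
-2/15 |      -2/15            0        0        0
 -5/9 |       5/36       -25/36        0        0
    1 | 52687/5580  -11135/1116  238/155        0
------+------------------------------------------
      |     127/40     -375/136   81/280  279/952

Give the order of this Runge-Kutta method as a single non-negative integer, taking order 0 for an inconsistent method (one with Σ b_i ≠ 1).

4

b = (127/40, -375/136, 81/280, 279/952)
c = (0, -2/15, -5/9, 1)
Ac = (0, 0, 5/54, 799/1674)
Σ b_i: 127/40·1 + (-375/136)·1 + 81/280·1 + 279/952·1 = 1 ✓
b·c: (-375/136)·(-2/15) + 81/280·(-5/9) + 279/952·1 = 1/2 ✓
b·c²: (-375/136)·4/225 + 81/280·25/81 + 279/952·1 = 1/3 ✓
b·Ac: 81/280·5/54 + 279/952·799/1674 = 1/6 ✓
b·c³: (-375/136)·(-8/3375) + 81/280·(-125/729) + 279/952·1 = 1/4 ✓
b·(c∘Ac): 81/280·(-25/486) + 279/952·799/1674 = 1/8 ✓
b·Ac²: 81/280·(-1/81) + 279/952·1241/4185 = 1/12 ✓
b·A²c: 279/952·119/837 = 1/24 ✓; 4 stages ⇒ order 4.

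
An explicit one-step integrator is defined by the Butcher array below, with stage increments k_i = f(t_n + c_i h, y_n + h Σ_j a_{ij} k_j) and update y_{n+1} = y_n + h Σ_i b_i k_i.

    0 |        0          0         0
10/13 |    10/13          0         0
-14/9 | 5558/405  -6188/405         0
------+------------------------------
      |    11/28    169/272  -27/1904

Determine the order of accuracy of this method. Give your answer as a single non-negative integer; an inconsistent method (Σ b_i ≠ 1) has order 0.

3

b = (11/28, 169/272, -27/1904)
c = (0, 10/13, -14/9)
Ac = (0, 0, -952/81)
Σ b_i: 11/28·1 + 169/272·1 + (-27/1904)·1 = 1 ✓
b·c: 169/272·10/13 + (-27/1904)·(-14/9) = 1/2 ✓
b·c²: 169/272·100/169 + (-27/1904)·196/81 = 1/3 ✓
b·Ac: (-27/1904)·(-952/81) = 1/6 ✓; 3 stages ⇒ order 3.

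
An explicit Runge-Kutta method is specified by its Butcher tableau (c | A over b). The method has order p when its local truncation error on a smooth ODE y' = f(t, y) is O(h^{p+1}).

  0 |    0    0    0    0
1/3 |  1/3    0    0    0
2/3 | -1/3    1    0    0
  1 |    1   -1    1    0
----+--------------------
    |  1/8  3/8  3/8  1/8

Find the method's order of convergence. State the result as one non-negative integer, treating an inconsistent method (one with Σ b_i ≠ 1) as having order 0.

b = (1/8, 3/8, 3/8, 1/8)
c = (0, 1/3, 2/3, 1)
Ac = (0, 0, 1/3, 1/3)
Σ b_i: 1/8·1 + 3/8·1 + 3/8·1 + 1/8·1 = 1 ✓
b·c: 3/8·1/3 + 3/8·2/3 + 1/8·1 = 1/2 ✓
b·c²: 3/8·1/9 + 3/8·4/9 + 1/8·1 = 1/3 ✓
b·Ac: 3/8·1/3 + 1/8·1/3 = 1/6 ✓
b·c³: 3/8·1/27 + 3/8·8/27 + 1/8·1 = 1/4 ✓
b·(c∘Ac): 3/8·2/9 + 1/8·1/3 = 1/8 ✓
b·Ac²: 3/8·1/9 + 1/8·1/3 = 1/12 ✓
b·A²c: 1/8·1/3 = 1/24 ✓; 4 stages ⇒ order 4.

4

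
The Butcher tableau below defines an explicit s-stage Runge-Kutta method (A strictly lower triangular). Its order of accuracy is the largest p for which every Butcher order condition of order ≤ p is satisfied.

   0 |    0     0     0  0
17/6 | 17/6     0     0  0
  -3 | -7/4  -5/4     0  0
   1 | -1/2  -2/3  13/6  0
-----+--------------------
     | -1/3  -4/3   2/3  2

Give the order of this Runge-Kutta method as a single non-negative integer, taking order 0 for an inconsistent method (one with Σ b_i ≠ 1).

b = (-1/3, -4/3, 2/3, 2)
c = (0, 17/6, -3, 1)
Ac = (0, 0, -85/24, -151/18)
Σ b_i: (-1/3)·1 + (-4/3)·1 + 2/3·1 + 2·1 = 1 ✓
b·c: (-4/3)·17/6 + 2/3·(-3) + 2·1 = -34/9 ≠ 1/2 ⇒ order 1.

1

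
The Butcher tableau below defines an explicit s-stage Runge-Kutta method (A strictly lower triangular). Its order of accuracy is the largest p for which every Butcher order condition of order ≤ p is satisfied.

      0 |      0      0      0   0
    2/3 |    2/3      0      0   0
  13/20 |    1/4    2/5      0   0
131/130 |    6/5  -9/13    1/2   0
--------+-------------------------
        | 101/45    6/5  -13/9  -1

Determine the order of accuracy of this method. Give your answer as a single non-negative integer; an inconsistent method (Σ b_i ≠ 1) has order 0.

1

b = (101/45, 6/5, -13/9, -1)
c = (0, 2/3, 13/20, 131/130)
Ac = (0, 0, 4/15, -71/520)
Σ b_i: 101/45·1 + 6/5·1 + (-13/9)·1 + (-1)·1 = 1 ✓
b·c: 6/5·2/3 + (-13/9)·13/20 + (-1)·131/130 = -2683/2340 ≠ 1/2 ⇒ order 1.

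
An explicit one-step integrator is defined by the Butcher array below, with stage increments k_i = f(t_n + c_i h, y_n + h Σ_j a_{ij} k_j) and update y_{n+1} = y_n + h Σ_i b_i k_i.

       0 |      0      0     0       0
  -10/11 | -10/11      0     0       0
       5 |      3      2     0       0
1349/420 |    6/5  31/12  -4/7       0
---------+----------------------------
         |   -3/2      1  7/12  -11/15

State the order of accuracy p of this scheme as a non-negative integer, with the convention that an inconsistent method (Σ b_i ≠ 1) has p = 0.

0

b = (-3/2, 1, 7/12, -11/15)
c = (0, -10/11, 5, 1349/420)
Ac = (0, 0, -20/11, -2405/462)
Σ b_i: (-3/2)·1 + 1·1 + 7/12·1 + (-11/15)·1 = -13/20 ≠ 1 ⇒ order 0.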